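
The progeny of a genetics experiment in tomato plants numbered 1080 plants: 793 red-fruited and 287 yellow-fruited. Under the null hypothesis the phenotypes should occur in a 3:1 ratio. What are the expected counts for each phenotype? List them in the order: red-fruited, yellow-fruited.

810, 270

Under the 3:1 hypothesis (Σ ratio = 4, N = 1080):
  red-fruited: 1080 × 3/4 = 810
  yellow-fruited: 1080 × 1/4 = 270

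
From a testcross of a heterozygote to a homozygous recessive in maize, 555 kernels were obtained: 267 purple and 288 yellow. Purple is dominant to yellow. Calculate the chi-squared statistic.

0.795

A testcross of a heterozygote (Aa × aa) gives a 1:1 phenotypic ratio.
Total ratio parts = 2. Expected numbers out of 555:
  purple: 555 × 1/2 = 277.5
  yellow: 555 × 1/2 = 277.5
χ² = Σ (O − E)² / E
  purple: (267 − 277.5)² / 277.5 = 0.3973
  yellow: (288 − 277.5)² / 277.5 = 0.3973
χ² = 0.3973 + 0.3973 = 0.7946 ≈ 0.795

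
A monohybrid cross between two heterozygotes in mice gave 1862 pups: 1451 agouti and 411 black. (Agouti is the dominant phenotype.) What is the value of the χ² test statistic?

8.508

For a monohybrid cross between heterozygotes with complete dominance, the expected phenotypic ratio is 3:1.
Under the 3:1 hypothesis (Σ ratio = 4, N = 1862):
  agouti: 1862 × 3/4 = 1396.5
  black: 1862 × 1/4 = 465.5
χ² = Σ (O − E)² / E
  agouti: (1451 − 1396.5)² / 1396.5 = 2.1269
  black: (411 − 465.5)² / 465.5 = 6.3808
χ² = 2.1269 + 6.3808 = 8.5077 ≈ 8.508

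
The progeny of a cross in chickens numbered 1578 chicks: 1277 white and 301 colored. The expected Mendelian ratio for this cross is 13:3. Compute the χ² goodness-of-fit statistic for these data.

Under the 13:3 hypothesis (Σ ratio = 16, N = 1578):
  white: 1578 × 13/16 = 1282.125
  colored: 1578 × 3/16 = 295.875
χ² = Σ (O − E)² / E
  white: (1277 − 1282.125)² / 1282.125 = 0.0205
  colored: (301 − 295.875)² / 295.875 = 0.0888
χ² = 0.0205 + 0.0888 = 0.1093 ≈ 0.109

0.109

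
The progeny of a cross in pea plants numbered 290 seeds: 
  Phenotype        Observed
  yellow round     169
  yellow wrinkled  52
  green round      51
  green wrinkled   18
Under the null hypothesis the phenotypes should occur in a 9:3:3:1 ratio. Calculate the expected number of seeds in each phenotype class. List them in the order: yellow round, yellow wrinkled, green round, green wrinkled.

Under the 9:3:3:1 hypothesis (Σ ratio = 16, N = 290):
  yellow round: 290 × 9/16 = 163.125
  yellow wrinkled: 290 × 3/16 = 54.375
  green round: 290 × 3/16 = 54.375
  green wrinkled: 290 × 1/16 = 18.125

163.125, 54.375, 54.375, 18.125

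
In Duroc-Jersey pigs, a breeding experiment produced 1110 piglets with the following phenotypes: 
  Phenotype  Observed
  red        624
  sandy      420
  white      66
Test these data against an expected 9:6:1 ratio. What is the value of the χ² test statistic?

0.198

Under the 9:6:1 hypothesis (Σ ratio = 16, N = 1110):
  red: 1110 × 9/16 = 624.375
  sandy: 1110 × 6/16 = 416.25
  white: 1110 × 1/16 = 69.375
χ² = Σ (O − E)² / E
  red: (624 − 624.375)² / 624.375 = 0.0002
  sandy: (420 − 416.25)² / 416.25 = 0.0338
  white: (66 − 69.375)² / 69.375 = 0.1642
χ² = 0.0002 + 0.0338 + 0.1642 = 0.1982 ≈ 0.198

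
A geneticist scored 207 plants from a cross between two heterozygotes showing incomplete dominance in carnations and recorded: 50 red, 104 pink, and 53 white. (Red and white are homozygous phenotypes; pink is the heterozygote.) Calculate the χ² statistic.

0.092

With incomplete dominance, a heterozygote × heterozygote cross gives a 1:2:1 phenotypic ratio.
Expected counts for N = 207 under a 1:2:1 ratio (total parts = 4):
  red: 207 × 1/4 = 51.75
  pink: 207 × 2/4 = 103.5
  white: 207 × 1/4 = 51.75
χ² = Σ (O − E)² / E
  red: (50 − 51.75)² / 51.75 = 0.0592
  pink: (104 − 103.5)² / 103.5 = 0.0024
  white: (53 − 51.75)² / 51.75 = 0.0302
χ² = 0.0592 + 0.0024 + 0.0302 = 0.0918 ≈ 0.092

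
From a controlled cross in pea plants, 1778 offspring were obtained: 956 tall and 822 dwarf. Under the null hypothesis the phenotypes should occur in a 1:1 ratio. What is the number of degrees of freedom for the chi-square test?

A goodness-of-fit test with 2 phenotype classes has df = 2 − 1 = 1.

1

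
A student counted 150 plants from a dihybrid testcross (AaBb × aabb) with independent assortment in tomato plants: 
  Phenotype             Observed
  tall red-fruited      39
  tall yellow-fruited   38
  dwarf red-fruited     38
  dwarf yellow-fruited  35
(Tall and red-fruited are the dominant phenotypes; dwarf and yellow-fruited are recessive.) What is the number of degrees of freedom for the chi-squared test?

A dihybrid testcross with independent assortment gives a 1:1:1:1 ratio.
A goodness-of-fit test with 4 phenotype classes has df = 4 − 1 = 3.

3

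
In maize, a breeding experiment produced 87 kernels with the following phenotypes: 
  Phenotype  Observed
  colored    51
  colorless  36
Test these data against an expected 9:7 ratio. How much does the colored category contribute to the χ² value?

The 9:7 ratio has 16 parts, so with N = 87 the expected counts are:
  colored: 87 × 9/16 = 48.9375
  colorless: 87 × 7/16 = 38.0625
Contribution of colored: (51 − 48.9375)² / 48.9375 = 0.0869

0.087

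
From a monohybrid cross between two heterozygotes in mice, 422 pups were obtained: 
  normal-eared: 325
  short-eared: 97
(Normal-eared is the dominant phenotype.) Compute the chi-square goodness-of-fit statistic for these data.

For a monohybrid cross between heterozygotes with complete dominance, the expected phenotypic ratio is 3:1.
Expected counts for N = 422 under a 3:1 ratio (total parts = 4):
  normal-eared: 422 × 3/4 = 316.5
  short-eared: 422 × 1/4 = 105.5
χ² = Σ (O − E)² / E
  normal-eared: (325 − 316.5)² / 316.5 = 0.2283
  short-eared: (97 − 105.5)² / 105.5 = 0.6848
χ² = 0.2283 + 0.6848 = 0.9131 ≈ 0.913

0.913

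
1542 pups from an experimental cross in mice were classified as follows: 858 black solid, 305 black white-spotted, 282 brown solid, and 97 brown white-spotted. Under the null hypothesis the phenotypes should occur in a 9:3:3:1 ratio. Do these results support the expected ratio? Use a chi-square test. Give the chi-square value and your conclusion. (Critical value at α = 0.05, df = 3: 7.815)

1.153; consistent

Under the 9:3:3:1 hypothesis (Σ ratio = 16, N = 1542):
  black solid: 1542 × 9/16 = 867.375
  black white-spotted: 1542 × 3/16 = 289.125
  brown solid: 1542 × 3/16 = 289.125
  brown white-spotted: 1542 × 1/16 = 96.375
χ² = Σ (O − E)² / E
  black solid: (858 − 867.375)² / 867.375 = 0.1013
  black white-spotted: (305 − 289.125)² / 289.125 = 0.8716
  brown solid: (282 − 289.125)² / 289.125 = 0.1756
  brown white-spotted: (97 − 96.375)² / 96.375 = 0.0041
χ² = 0.1013 + 0.8716 + 0.1756 + 0.0041 = 1.1526 ≈ 1.153
Degrees of freedom = 4 − 1 = 3; critical value at α = 0.05 is 7.815.
Since 1.153 < 7.815, we fail to reject the null hypothesis — the data are consistent with the 9:3:3:1 ratio.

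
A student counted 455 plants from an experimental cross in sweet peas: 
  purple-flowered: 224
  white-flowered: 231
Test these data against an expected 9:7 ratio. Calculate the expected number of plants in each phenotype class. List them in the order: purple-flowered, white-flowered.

255.9375, 199.0625

The 9:7 ratio has 16 parts, so with N = 455 the expected counts are:
  purple-flowered: 455 × 9/16 = 255.9375
  white-flowered: 455 × 7/16 = 199.0625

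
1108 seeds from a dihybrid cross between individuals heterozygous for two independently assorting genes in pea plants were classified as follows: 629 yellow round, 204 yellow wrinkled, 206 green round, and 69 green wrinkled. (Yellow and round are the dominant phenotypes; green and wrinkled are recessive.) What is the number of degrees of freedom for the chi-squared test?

3

A dihybrid F₂ with independent assortment and complete dominance at both loci gives a 9:3:3:1 phenotypic ratio.
A goodness-of-fit test with 4 phenotype classes has df = 4 − 1 = 3.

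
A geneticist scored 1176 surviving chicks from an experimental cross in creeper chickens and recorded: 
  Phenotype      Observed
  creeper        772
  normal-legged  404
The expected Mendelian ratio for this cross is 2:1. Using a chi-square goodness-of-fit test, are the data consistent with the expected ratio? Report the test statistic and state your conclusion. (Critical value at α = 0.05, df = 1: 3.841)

0.551; consistent

The 2:1 ratio has 3 parts, so with N = 1176 the expected counts are:
  creeper: 1176 × 2/3 = 784
  normal-legged: 1176 × 1/3 = 392
χ² = Σ (O − E)² / E
  creeper: (772 − 784)² / 784 = 0.1837
  normal-legged: (404 − 392)² / 392 = 0.3673
χ² = 0.1837 + 0.3673 = 0.551
Degrees of freedom = 2 − 1 = 1; critical value at α = 0.05 is 3.841.
Since 0.551 < 3.841, we fail to reject the null hypothesis — the data are consistent with the 2:1 ratio.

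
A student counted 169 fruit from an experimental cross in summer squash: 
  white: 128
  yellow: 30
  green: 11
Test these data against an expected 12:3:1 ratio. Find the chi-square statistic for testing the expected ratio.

0.120

Total ratio parts = 16. Expected numbers out of 169:
  white: 169 × 12/16 = 126.75
  yellow: 169 × 3/16 = 31.6875
  green: 169 × 1/16 = 10.5625
χ² = Σ (O − E)² / E
  white: (128 − 126.75)² / 126.75 = 0.0123
  yellow: (30 − 31.6875)² / 31.6875 = 0.0899
  green: (11 − 10.5625)² / 10.5625 = 0.0181
χ² = 0.0123 + 0.0899 + 0.0181 = 0.1203 ≈ 0.120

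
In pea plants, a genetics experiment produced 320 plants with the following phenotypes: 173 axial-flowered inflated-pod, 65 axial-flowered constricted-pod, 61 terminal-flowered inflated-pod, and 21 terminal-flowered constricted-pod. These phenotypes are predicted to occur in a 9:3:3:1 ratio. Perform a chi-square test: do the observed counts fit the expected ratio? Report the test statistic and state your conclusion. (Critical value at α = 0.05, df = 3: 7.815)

Expected counts for N = 320 under a 9:3:3:1 ratio (total parts = 16):
  axial-flowered inflated-pod: 320 × 9/16 = 180
  axial-flowered constricted-pod: 320 × 3/16 = 60
  terminal-flowered inflated-pod: 320 × 3/16 = 60
  terminal-flowered constricted-pod: 320 × 1/16 = 20
χ² = Σ (O − E)² / E
  axial-flowered inflated-pod: (173 − 180)² / 180 = 0.2722
  axial-flowered constricted-pod: (65 − 60)² / 60 = 0.4167
  terminal-flowered inflated-pod: (61 − 60)² / 60 = 0.0167
  terminal-flowered constricted-pod: (21 − 20)² / 20 = 0.0500
χ² = 0.2722 + 0.4167 + 0.0167 + 0.0500 = 0.7556 ≈ 0.756
Degrees of freedom = 4 − 1 = 3; critical value at α = 0.05 is 7.815.
Since 0.756 < 7.815, we fail to reject the null hypothesis — the data are consistent with the 9:3:3:1 ratio.

0.756; consistent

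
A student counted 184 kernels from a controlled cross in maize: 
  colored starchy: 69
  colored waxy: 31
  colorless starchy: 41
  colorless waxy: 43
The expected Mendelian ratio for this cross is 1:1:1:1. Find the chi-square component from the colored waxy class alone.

4.891

Total ratio parts = 4. Expected numbers out of 184:
  colored starchy: 184 × 1/4 = 46
  colored waxy: 184 × 1/4 = 46
  colorless starchy: 184 × 1/4 = 46
  colorless waxy: 184 × 1/4 = 46
Contribution of colored waxy: (31 − 46)² / 46 = 4.8913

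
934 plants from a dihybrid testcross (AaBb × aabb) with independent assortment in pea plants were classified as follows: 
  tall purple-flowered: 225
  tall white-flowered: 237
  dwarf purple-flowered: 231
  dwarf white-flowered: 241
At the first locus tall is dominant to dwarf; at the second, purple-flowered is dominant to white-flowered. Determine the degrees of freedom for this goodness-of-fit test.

3

A dihybrid testcross with independent assortment gives a 1:1:1:1 ratio.
A goodness-of-fit test with 4 phenotype classes has df = 4 − 1 = 3.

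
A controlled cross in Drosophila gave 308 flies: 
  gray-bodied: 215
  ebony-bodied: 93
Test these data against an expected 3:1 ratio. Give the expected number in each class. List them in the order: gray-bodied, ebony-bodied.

231, 77

Expected counts for N = 308 under a 3:1 ratio (total parts = 4):
  gray-bodied: 308 × 3/4 = 231
  ebony-bodied: 308 × 1/4 = 77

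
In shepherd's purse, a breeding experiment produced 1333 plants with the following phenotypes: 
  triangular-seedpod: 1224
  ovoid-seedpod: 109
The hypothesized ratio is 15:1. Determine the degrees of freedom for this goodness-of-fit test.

1

A goodness-of-fit test with 2 phenotype classes has df = 2 − 1 = 1.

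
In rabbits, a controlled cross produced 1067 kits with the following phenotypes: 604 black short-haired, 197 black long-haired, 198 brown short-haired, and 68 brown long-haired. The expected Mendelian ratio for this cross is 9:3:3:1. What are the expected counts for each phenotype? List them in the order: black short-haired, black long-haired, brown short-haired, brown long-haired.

600.1875, 200.0625, 200.0625, 66.6875

The 9:3:3:1 ratio has 16 parts, so with N = 1067 the expected counts are:
  black short-haired: 1067 × 9/16 = 600.1875
  black long-haired: 1067 × 3/16 = 200.0625
  brown short-haired: 1067 × 3/16 = 200.0625
  brown long-haired: 1067 × 1/16 = 66.6875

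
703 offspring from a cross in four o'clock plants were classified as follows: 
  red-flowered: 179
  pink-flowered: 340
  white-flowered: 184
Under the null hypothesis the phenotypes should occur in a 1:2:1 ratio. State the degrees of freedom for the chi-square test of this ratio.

2

A goodness-of-fit test with 3 phenotype classes has df = 3 − 1 = 2.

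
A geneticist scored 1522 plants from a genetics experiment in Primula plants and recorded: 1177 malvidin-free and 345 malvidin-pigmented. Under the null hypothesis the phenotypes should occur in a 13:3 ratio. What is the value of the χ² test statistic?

15.333

Under the 13:3 hypothesis (Σ ratio = 16, N = 1522):
  malvidin-free: 1522 × 13/16 = 1236.625
  malvidin-pigmented: 1522 × 3/16 = 285.375
χ² = Σ (O − E)² / E
  malvidin-free: (1177 − 1236.625)² / 1236.625 = 2.8749
  malvidin-pigmented: (345 − 285.375)² / 285.375 = 12.4578
χ² = 2.8749 + 12.4578 = 15.3327 ≈ 15.333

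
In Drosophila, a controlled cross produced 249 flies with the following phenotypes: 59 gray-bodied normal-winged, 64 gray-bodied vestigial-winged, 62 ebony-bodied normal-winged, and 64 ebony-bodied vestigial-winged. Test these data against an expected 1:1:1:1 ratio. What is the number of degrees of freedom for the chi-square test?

A goodness-of-fit test with 4 phenotype classes has df = 4 − 1 = 3.

3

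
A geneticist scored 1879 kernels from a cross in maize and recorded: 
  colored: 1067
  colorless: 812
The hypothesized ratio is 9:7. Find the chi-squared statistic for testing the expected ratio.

Expected counts for N = 1879 under a 9:7 ratio (total parts = 16):
  colored: 1879 × 9/16 = 1056.9375
  colorless: 1879 × 7/16 = 822.0625
χ² = Σ (O − E)² / E
  colored: (1067 − 1056.9375)² / 1056.9375 = 0.0958
  colorless: (812 − 822.0625)² / 822.0625 = 0.1232
χ² = 0.0958 + 0.1232 = 0.219

0.219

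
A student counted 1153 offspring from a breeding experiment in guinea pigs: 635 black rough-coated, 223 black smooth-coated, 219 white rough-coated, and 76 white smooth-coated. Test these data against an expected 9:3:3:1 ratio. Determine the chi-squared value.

0.750

Under the 9:3:3:1 hypothesis (Σ ratio = 16, N = 1153):
  black rough-coated: 1153 × 9/16 = 648.5625
  black smooth-coated: 1153 × 3/16 = 216.1875
  white rough-coated: 1153 × 3/16 = 216.1875
  white smooth-coated: 1153 × 1/16 = 72.0625
χ² = Σ (O − E)² / E
  black rough-coated: (635 − 648.5625)² / 648.5625 = 0.2836
  black smooth-coated: (223 − 216.1875)² / 216.1875 = 0.2147
  white rough-coated: (219 − 216.1875)² / 216.1875 = 0.0366
  white smooth-coated: (76 − 72.0625)² / 72.0625 = 0.2151
χ² = 0.2836 + 0.2147 + 0.0366 + 0.2151 = 0.750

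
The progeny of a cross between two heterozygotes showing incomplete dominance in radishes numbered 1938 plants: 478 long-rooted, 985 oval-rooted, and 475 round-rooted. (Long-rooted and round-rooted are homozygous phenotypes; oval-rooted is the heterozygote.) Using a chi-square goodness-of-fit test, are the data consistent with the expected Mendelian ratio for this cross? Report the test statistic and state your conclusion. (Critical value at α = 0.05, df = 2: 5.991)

0.538; consistent

With incomplete dominance, a heterozygote × heterozygote cross gives a 1:2:1 phenotypic ratio.
Total ratio parts = 4. Expected numbers out of 1938:
  long-rooted: 1938 × 1/4 = 484.5
  oval-rooted: 1938 × 2/4 = 969
  round-rooted: 1938 × 1/4 = 484.5
χ² = Σ (O − E)² / E
  long-rooted: (478 − 484.5)² / 484.5 = 0.0872
  oval-rooted: (985 − 969)² / 969 = 0.2642
  round-rooted: (475 − 484.5)² / 484.5 = 0.1863
χ² = 0.0872 + 0.2642 + 0.1863 = 0.5377 ≈ 0.538
Degrees of freedom = 3 − 1 = 2; critical value at α = 0.05 is 5.991.
Since 0.538 < 5.991, we fail to reject the null hypothesis — the data are consistent with the 1:2:1 ratio.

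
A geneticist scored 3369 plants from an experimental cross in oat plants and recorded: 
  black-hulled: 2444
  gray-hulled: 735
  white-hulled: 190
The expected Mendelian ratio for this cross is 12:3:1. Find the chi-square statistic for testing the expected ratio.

21.615

The 12:3:1 ratio has 16 parts, so with N = 3369 the expected counts are:
  black-hulled: 3369 × 12/16 = 2526.75
  gray-hulled: 3369 × 3/16 = 631.6875
  white-hulled: 3369 × 1/16 = 210.5625
χ² = Σ (O − E)² / E
  black-hulled: (2444 − 2526.75)² / 2526.75 = 2.7100
  gray-hulled: (735 − 631.6875)² / 631.6875 = 16.8968
  white-hulled: (190 − 210.5625)² / 210.5625 = 2.0080
χ² = 2.7100 + 16.8968 + 2.0080 = 21.6148 ≈ 21.615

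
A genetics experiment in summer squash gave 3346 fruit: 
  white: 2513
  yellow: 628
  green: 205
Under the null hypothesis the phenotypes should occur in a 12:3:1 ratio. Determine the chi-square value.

The 12:3:1 ratio has 16 parts, so with N = 3346 the expected counts are:
  white: 3346 × 12/16 = 2509.5
  yellow: 3346 × 3/16 = 627.375
  green: 3346 × 1/16 = 209.125
χ² = Σ (O − E)² / E
  white: (2513 − 2509.5)² / 2509.5 = 0.0049
  yellow: (628 − 627.375)² / 627.375 = 0.0006
  green: (205 − 209.125)² / 209.125 = 0.0814
χ² = 0.0049 + 0.0006 + 0.0814 = 0.0869 ≈ 0.087

0.087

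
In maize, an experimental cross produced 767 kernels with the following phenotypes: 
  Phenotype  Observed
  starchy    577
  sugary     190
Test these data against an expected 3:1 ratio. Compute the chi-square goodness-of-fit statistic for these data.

0.021

Expected counts for N = 767 under a 3:1 ratio (total parts = 4):
  starchy: 767 × 3/4 = 575.25
  sugary: 767 × 1/4 = 191.75
χ² = Σ (O − E)² / E
  starchy: (577 − 575.25)² / 575.25 = 0.0053
  sugary: (190 − 191.75)² / 191.75 = 0.0160
χ² = 0.0053 + 0.0160 = 0.0213 ≈ 0.021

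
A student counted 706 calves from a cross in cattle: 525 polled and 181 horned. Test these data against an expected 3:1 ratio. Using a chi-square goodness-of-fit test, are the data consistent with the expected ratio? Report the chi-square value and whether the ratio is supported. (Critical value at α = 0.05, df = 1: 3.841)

0.153; consistent

The 3:1 ratio has 4 parts, so with N = 706 the expected counts are:
  polled: 706 × 3/4 = 529.5
  horned: 706 × 1/4 = 176.5
χ² = Σ (O − E)² / E
  polled: (525 − 529.5)² / 529.5 = 0.0382
  horned: (181 − 176.5)² / 176.5 = 0.1147
χ² = 0.0382 + 0.1147 = 0.1529 ≈ 0.153
Degrees of freedom = 2 − 1 = 1; critical value at α = 0.05 is 3.841.
Since 0.153 < 3.841, we fail to reject the null hypothesis — the data are consistent with the 3:1 ratio.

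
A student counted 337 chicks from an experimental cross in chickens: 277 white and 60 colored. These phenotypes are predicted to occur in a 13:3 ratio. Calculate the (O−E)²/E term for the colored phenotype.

0.161

Total ratio parts = 16. Expected numbers out of 337:
  white: 337 × 13/16 = 273.8125
  colored: 337 × 3/16 = 63.1875
Contribution of colored: (60 − 63.1875)² / 63.1875 = 0.1608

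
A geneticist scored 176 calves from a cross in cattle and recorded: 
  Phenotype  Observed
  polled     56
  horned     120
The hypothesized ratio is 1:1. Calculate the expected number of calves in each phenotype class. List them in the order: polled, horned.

Under the 1:1 hypothesis (Σ ratio = 2, N = 176):
  polled: 176 × 1/2 = 88
  horned: 176 × 1/2 = 88

88, 88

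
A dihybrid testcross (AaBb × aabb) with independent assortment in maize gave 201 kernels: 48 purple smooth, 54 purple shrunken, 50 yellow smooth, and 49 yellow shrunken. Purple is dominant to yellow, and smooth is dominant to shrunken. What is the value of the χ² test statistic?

0.413

A dihybrid testcross with independent assortment gives a 1:1:1:1 ratio.
Expected counts for N = 201 under a 1:1:1:1 ratio (total parts = 4):
  purple smooth: 201 × 1/4 = 50.25
  purple shrunken: 201 × 1/4 = 50.25
  yellow smooth: 201 × 1/4 = 50.25
  yellow shrunken: 201 × 1/4 = 50.25
χ² = Σ (O − E)² / E
  purple smooth: (48 − 50.25)² / 50.25 = 0.1007
  purple shrunken: (54 − 50.25)² / 50.25 = 0.2799
  yellow smooth: (50 − 50.25)² / 50.25 = 0.0012
  yellow shrunken: (49 − 50.25)² / 50.25 = 0.0311
χ² = 0.1007 + 0.2799 + 0.0012 + 0.0311 = 0.4129 ≈ 0.413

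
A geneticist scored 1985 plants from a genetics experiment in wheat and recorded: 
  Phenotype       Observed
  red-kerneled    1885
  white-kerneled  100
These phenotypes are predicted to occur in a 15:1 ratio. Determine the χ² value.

4.978

The 15:1 ratio has 16 parts, so with N = 1985 the expected counts are:
  red-kerneled: 1985 × 15/16 = 1860.9375
  white-kerneled: 1985 × 1/16 = 124.0625
χ² = Σ (O − E)² / E
  red-kerneled: (1885 − 1860.9375)² / 1860.9375 = 0.3111
  white-kerneled: (100 − 124.0625)² / 124.0625 = 4.6670
χ² = 0.3111 + 4.6670 = 4.9781 ≈ 4.978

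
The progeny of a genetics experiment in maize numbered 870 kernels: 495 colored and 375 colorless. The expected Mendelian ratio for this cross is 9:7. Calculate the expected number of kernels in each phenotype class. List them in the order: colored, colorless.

489.375, 380.625

Expected counts for N = 870 under a 9:7 ratio (total parts = 16):
  colored: 870 × 9/16 = 489.375
  colorless: 870 × 7/16 = 380.625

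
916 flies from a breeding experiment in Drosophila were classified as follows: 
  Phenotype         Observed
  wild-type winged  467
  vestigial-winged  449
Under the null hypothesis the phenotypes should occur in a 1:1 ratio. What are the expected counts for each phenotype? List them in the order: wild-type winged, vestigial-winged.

458, 458

The 1:1 ratio has 2 parts, so with N = 916 the expected counts are:
  wild-type winged: 916 × 1/2 = 458
  vestigial-winged: 916 × 1/2 = 458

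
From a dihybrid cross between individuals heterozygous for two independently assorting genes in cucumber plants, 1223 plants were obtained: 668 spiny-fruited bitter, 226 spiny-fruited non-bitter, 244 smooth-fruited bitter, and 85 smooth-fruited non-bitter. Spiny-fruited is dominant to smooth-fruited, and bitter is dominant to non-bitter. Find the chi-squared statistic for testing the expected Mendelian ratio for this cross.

2.526

A dihybrid F₂ with independent assortment and complete dominance at both loci gives a 9:3:3:1 phenotypic ratio.
Under the 9:3:3:1 hypothesis (Σ ratio = 16, N = 1223):
  spiny-fruited bitter: 1223 × 9/16 = 687.9375
  spiny-fruited non-bitter: 1223 × 3/16 = 229.3125
  smooth-fruited bitter: 1223 × 3/16 = 229.3125
  smooth-fruited non-bitter: 1223 × 1/16 = 76.4375
χ² = Σ (O − E)² / E
  spiny-fruited bitter: (668 − 687.9375)² / 687.9375 = 0.5778
  spiny-fruited non-bitter: (226 − 229.3125)² / 229.3125 = 0.0479
  smooth-fruited bitter: (244 − 229.3125)² / 229.3125 = 0.9407
  smooth-fruited non-bitter: (85 − 76.4375)² / 76.4375 = 0.9592
χ² = 0.5778 + 0.0479 + 0.9407 + 0.9592 = 2.5256 ≈ 2.526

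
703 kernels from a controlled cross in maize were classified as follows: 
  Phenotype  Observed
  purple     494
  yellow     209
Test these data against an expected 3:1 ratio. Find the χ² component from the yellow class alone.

6.291

Expected counts for N = 703 under a 3:1 ratio (total parts = 4):
  purple: 703 × 3/4 = 527.25
  yellow: 703 × 1/4 = 175.75
Contribution of yellow: (209 − 175.75)² / 175.75 = 6.2905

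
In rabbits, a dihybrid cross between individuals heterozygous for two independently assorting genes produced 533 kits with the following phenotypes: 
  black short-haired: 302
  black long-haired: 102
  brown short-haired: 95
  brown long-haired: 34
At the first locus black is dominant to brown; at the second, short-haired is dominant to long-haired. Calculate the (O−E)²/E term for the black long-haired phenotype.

A dihybrid F₂ with independent assortment and complete dominance at both loci gives a 9:3:3:1 phenotypic ratio.
Total ratio parts = 16. Expected numbers out of 533:
  black short-haired: 533 × 9/16 = 299.8125
  black long-haired: 533 × 3/16 = 99.9375
  brown short-haired: 533 × 3/16 = 99.9375
  brown long-haired: 533 × 1/16 = 33.3125
Contribution of black long-haired: (102 − 99.9375)² / 99.9375 = 0.0426

0.043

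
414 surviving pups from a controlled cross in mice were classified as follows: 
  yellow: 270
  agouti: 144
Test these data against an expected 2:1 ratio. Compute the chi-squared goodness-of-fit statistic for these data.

The 2:1 ratio has 3 parts, so with N = 414 the expected counts are:
  yellow: 414 × 2/3 = 276
  agouti: 414 × 1/3 = 138
χ² = Σ (O − E)² / E
  yellow: (270 − 276)² / 276 = 0.1304
  agouti: (144 − 138)² / 138 = 0.2609
χ² = 0.1304 + 0.2609 = 0.3913 ≈ 0.391

0.391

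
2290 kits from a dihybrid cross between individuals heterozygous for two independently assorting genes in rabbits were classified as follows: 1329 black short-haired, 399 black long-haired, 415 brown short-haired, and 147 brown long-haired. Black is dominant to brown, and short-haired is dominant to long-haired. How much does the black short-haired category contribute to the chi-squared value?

1.297

A dihybrid F₂ with independent assortment and complete dominance at both loci gives a 9:3:3:1 phenotypic ratio.
Expected counts for N = 2290 under a 9:3:3:1 ratio (total parts = 16):
  black short-haired: 2290 × 9/16 = 1288.125
  black long-haired: 2290 × 3/16 = 429.375
  brown short-haired: 2290 × 3/16 = 429.375
  brown long-haired: 2290 × 1/16 = 143.125
Contribution of black short-haired: (1329 − 1288.125)² / 1288.125 = 1.2971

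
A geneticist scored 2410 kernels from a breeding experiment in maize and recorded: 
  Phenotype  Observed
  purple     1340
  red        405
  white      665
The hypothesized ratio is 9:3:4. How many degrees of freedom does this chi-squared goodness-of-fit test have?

2

A goodness-of-fit test with 3 phenotype classes has df = 3 − 1 = 2.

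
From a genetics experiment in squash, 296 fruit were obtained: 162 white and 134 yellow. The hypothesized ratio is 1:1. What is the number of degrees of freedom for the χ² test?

A goodness-of-fit test with 2 phenotype classes has df = 2 − 1 = 1.

1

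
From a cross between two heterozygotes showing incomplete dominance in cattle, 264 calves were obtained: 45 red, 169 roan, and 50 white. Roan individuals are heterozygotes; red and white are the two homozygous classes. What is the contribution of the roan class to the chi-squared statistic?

10.371

With incomplete dominance, a heterozygote × heterozygote cross gives a 1:2:1 phenotypic ratio.
Total ratio parts = 4. Expected numbers out of 264:
  red: 264 × 1/4 = 66
  roan: 264 × 2/4 = 132
  white: 264 × 1/4 = 66
Contribution of roan: (169 − 132)² / 132 = 10.3712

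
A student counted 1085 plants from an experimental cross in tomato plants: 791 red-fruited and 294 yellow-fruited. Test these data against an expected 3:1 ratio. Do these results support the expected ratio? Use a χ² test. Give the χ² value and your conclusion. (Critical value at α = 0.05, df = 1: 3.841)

2.544; consistent

The 3:1 ratio has 4 parts, so with N = 1085 the expected counts are:
  red-fruited: 1085 × 3/4 = 813.75
  yellow-fruited: 1085 × 1/4 = 271.25
χ² = Σ (O − E)² / E
  red-fruited: (791 − 813.75)² / 813.75 = 0.6360
  yellow-fruited: (294 − 271.25)² / 271.25 = 1.9081
χ² = 0.6360 + 1.9081 = 2.5441 ≈ 2.544
Degrees of freedom = 2 − 1 = 1; critical value at α = 0.05 is 3.841.
Since 2.544 < 3.841, we fail to reject the null hypothesis — the data are consistent with the 3:1 ratio.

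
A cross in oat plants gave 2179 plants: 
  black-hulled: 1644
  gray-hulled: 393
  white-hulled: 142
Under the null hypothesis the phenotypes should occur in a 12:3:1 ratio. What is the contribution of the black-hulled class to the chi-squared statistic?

0.058

Under the 12:3:1 hypothesis (Σ ratio = 16, N = 2179):
  black-hulled: 2179 × 12/16 = 1634.25
  gray-hulled: 2179 × 3/16 = 408.5625
  white-hulled: 2179 × 1/16 = 136.1875
Contribution of black-hulled: (1644 − 1634.25)² / 1634.25 = 0.0582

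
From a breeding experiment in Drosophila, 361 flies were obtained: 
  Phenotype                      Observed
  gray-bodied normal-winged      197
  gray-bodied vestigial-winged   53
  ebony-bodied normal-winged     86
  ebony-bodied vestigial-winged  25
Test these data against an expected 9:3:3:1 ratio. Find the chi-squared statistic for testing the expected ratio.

Under the 9:3:3:1 hypothesis (Σ ratio = 16, N = 361):
  gray-bodied normal-winged: 361 × 9/16 = 203.0625
  gray-bodied vestigial-winged: 361 × 3/16 = 67.6875
  ebony-bodied normal-winged: 361 × 3/16 = 67.6875
  ebony-bodied vestigial-winged: 361 × 1/16 = 22.5625
χ² = Σ (O − E)² / E
  gray-bodied normal-winged: (197 − 203.0625)² / 203.0625 = 0.1810
  gray-bodied vestigial-winged: (53 − 67.6875)² / 67.6875 = 3.1870
  ebony-bodied normal-winged: (86 − 67.6875)² / 67.6875 = 4.9544
  ebony-bodied vestigial-winged: (25 − 22.5625)² / 22.5625 = 0.2633
χ² = 0.1810 + 3.1870 + 4.9544 + 0.2633 = 8.5857 ≈ 8.586

8.586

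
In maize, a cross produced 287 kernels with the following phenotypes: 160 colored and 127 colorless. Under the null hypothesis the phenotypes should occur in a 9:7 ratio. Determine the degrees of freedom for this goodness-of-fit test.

A goodness-of-fit test with 2 phenotype classes has df = 2 − 1 = 1.

1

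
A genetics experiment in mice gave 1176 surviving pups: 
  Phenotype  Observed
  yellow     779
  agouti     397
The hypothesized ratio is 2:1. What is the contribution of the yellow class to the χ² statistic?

Total ratio parts = 3. Expected numbers out of 1176:
  yellow: 1176 × 2/3 = 784
  agouti: 1176 × 1/3 = 392
Contribution of yellow: (779 − 784)² / 784 = 0.0319

0.032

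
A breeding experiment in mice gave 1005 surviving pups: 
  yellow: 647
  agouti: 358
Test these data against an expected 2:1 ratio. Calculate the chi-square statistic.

Expected counts for N = 1005 under a 2:1 ratio (total parts = 3):
  yellow: 1005 × 2/3 = 670
  agouti: 1005 × 1/3 = 335
χ² = Σ (O − E)² / E
  yellow: (647 − 670)² / 670 = 0.7896
  agouti: (358 − 335)² / 335 = 1.5791
χ² = 0.7896 + 1.5791 = 2.3687 ≈ 2.369

2.369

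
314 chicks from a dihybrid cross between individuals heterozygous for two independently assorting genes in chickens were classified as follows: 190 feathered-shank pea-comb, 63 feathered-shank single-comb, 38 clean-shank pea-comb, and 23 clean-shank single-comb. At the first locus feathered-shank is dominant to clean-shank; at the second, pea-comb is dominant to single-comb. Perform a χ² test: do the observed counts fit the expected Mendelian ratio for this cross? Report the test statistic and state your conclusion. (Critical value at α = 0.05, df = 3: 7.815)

9.284; not consistent

A dihybrid F₂ with independent assortment and complete dominance at both loci gives a 9:3:3:1 phenotypic ratio.
Total ratio parts = 16. Expected numbers out of 314:
  feathered-shank pea-comb: 314 × 9/16 = 176.625
  feathered-shank single-comb: 314 × 3/16 = 58.875
  clean-shank pea-comb: 314 × 3/16 = 58.875
  clean-shank single-comb: 314 × 1/16 = 19.625
χ² = Σ (O − E)² / E
  feathered-shank pea-comb: (190 − 176.625)² / 176.625 = 1.0128
  feathered-shank single-comb: (63 − 58.875)² / 58.875 = 0.2890
  clean-shank pea-comb: (38 − 58.875)² / 58.875 = 7.4015
  clean-shank single-comb: (23 − 19.625)² / 19.625 = 0.5804
χ² = 1.0128 + 0.2890 + 7.4015 + 0.5804 = 9.2837 ≈ 9.284
Degrees of freedom = 4 − 1 = 3; critical value at α = 0.05 is 7.815.
Since 9.284 > 7.815, we reject the null hypothesis — the data do not fit the 9:3:3:1 ratio.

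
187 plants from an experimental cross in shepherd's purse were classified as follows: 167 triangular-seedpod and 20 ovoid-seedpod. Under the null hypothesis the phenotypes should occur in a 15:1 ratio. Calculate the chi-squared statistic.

Total ratio parts = 16. Expected numbers out of 187:
  triangular-seedpod: 187 × 15/16 = 175.3125
  ovoid-seedpod: 187 × 1/16 = 11.6875
χ² = Σ (O − E)² / E
  triangular-seedpod: (167 − 175.3125)² / 175.3125 = 0.3941
  ovoid-seedpod: (20 − 11.6875)² / 11.6875 = 5.9121
χ² = 0.3941 + 5.9121 = 6.3062 ≈ 6.306

6.306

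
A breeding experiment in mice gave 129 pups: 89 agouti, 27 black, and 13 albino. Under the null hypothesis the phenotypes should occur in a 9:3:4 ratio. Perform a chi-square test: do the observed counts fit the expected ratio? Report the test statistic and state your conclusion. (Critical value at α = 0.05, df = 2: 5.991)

Under the 9:3:4 hypothesis (Σ ratio = 16, N = 129):
  agouti: 129 × 9/16 = 72.5625
  black: 129 × 3/16 = 24.1875
  albino: 129 × 4/16 = 32.25
χ² = Σ (O − E)² / E
  agouti: (89 − 72.5625)² / 72.5625 = 3.7236
  black: (27 − 24.1875)² / 24.1875 = 0.3270
  albino: (13 − 32.25)² / 32.25 = 11.4903
χ² = 3.7236 + 0.3270 + 11.4903 = 15.5409 ≈ 15.541
Degrees of freedom = 3 − 1 = 2; critical value at α = 0.05 is 5.991.
Since 15.541 > 5.991, we reject the null hypothesis — the data do not fit the 9:3:4 ratio.

15.541; not consistent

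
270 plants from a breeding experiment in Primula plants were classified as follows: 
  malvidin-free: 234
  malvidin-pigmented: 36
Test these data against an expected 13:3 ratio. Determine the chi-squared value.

Expected counts for N = 270 under a 13:3 ratio (total parts = 16):
  malvidin-free: 270 × 13/16 = 219.375
  malvidin-pigmented: 270 × 3/16 = 50.625
χ² = Σ (O − E)² / E
  malvidin-free: (234 − 219.375)² / 219.375 = 0.9750
  malvidin-pigmented: (36 − 50.625)² / 50.625 = 4.2250
χ² = 0.9750 + 4.2250 = 5.200

5.200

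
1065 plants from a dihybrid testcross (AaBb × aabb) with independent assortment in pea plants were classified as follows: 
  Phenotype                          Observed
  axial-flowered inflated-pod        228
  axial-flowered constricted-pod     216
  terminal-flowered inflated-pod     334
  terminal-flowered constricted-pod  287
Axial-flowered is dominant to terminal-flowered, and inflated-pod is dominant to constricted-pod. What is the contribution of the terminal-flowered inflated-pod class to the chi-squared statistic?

A dihybrid testcross with independent assortment gives a 1:1:1:1 ratio.
Expected counts for N = 1065 under a 1:1:1:1 ratio (total parts = 4):
  axial-flowered inflated-pod: 1065 × 1/4 = 266.25
  axial-flowered constricted-pod: 1065 × 1/4 = 266.25
  terminal-flowered inflated-pod: 1065 × 1/4 = 266.25
  terminal-flowered constricted-pod: 1065 × 1/4 = 266.25
Contribution of terminal-flowered inflated-pod: (334 − 266.25)² / 266.25 = 17.2397

17.240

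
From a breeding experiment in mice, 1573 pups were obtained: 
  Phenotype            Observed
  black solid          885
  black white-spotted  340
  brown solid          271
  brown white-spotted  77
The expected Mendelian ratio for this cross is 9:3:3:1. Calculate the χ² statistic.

Under the 9:3:3:1 hypothesis (Σ ratio = 16, N = 1573):
  black solid: 1573 × 9/16 = 884.8125
  black white-spotted: 1573 × 3/16 = 294.9375
  brown solid: 1573 × 3/16 = 294.9375
  brown white-spotted: 1573 × 1/16 = 98.3125
χ² = Σ (O − E)² / E
  black solid: (885 − 884.8125)² / 884.8125 = 0.0000
  black white-spotted: (340 − 294.9375)² / 294.9375 = 6.8849
  brown solid: (271 − 294.9375)² / 294.9375 = 1.9428
  brown white-spotted: (77 − 98.3125)² / 98.3125 = 4.6202
χ² = 0.0000 + 6.8849 + 1.9428 + 4.6202 = 13.4479 ≈ 13.448

13.448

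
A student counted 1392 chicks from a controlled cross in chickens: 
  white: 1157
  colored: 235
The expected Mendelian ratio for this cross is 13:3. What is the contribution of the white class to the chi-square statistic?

0.598

The 13:3 ratio has 16 parts, so with N = 1392 the expected counts are:
  white: 1392 × 13/16 = 1131
  colored: 1392 × 3/16 = 261
Contribution of white: (1157 − 1131)² / 1131 = 0.5977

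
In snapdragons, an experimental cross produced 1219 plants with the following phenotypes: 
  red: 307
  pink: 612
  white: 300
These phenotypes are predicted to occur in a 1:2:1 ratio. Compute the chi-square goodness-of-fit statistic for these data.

Total ratio parts = 4. Expected numbers out of 1219:
  red: 1219 × 1/4 = 304.75
  pink: 1219 × 2/4 = 609.5
  white: 1219 × 1/4 = 304.75
χ² = Σ (O − E)² / E
  red: (307 − 304.75)² / 304.75 = 0.0166
  pink: (612 − 609.5)² / 609.5 = 0.0103
  white: (300 − 304.75)² / 304.75 = 0.0740
χ² = 0.0166 + 0.0103 + 0.0740 = 0.1009 ≈ 0.101

0.101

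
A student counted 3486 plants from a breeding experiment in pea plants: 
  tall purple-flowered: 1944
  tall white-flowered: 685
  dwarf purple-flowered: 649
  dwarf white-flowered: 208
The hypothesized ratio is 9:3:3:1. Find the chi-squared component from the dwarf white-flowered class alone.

The 9:3:3:1 ratio has 16 parts, so with N = 3486 the expected counts are:
  tall purple-flowered: 3486 × 9/16 = 1960.875
  tall white-flowered: 3486 × 3/16 = 653.625
  dwarf purple-flowered: 3486 × 3/16 = 653.625
  dwarf white-flowered: 3486 × 1/16 = 217.875
Contribution of dwarf white-flowered: (208 − 217.875)² / 217.875 = 0.4476

0.448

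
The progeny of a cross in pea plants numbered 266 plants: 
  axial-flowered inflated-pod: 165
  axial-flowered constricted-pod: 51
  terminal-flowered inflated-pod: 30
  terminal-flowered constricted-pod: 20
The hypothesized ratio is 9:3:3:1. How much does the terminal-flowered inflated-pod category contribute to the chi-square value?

Total ratio parts = 16. Expected numbers out of 266:
  axial-flowered inflated-pod: 266 × 9/16 = 149.625
  axial-flowered constricted-pod: 266 × 3/16 = 49.875
  terminal-flowered inflated-pod: 266 × 3/16 = 49.875
  terminal-flowered constricted-pod: 266 × 1/16 = 16.625
Contribution of terminal-flowered inflated-pod: (30 − 49.875)² / 49.875 = 7.9201

7.920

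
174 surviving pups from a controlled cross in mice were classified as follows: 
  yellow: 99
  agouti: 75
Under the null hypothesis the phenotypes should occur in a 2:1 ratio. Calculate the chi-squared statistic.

7.474

Under the 2:1 hypothesis (Σ ratio = 3, N = 174):
  yellow: 174 × 2/3 = 116
  agouti: 174 × 1/3 = 58
χ² = Σ (O − E)² / E
  yellow: (99 − 116)² / 116 = 2.4914
  agouti: (75 − 58)² / 58 = 4.9828
χ² = 2.4914 + 4.9828 = 7.4742 ≈ 7.474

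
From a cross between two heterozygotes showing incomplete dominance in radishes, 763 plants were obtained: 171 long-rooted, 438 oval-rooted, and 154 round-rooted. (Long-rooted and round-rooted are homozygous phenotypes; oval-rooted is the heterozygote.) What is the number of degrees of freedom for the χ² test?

2

With incomplete dominance, a heterozygote × heterozygote cross gives a 1:2:1 phenotypic ratio.
A goodness-of-fit test with 3 phenotype classes has df = 3 − 1 = 2.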